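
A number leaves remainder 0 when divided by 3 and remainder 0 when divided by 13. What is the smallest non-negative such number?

Write x = 0 + 3·k. Then 3·k ≡ 0 − 0 ≡ 0 (mod 13).
Need 3⁻¹ mod 13. Extended Euclid on (13, 3):
13 = 4·3 + 1
3 = 3·1 + 0
Back-substitute:
1 = 13 − 4·3
3⁻¹ ≡ 9 (mod 13), so k ≡ 9·0 ≡ 0 (mod 13).
x = 0 + 3·0 = 0.

0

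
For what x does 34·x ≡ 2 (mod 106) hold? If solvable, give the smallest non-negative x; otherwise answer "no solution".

First find gcd(34, 106):
106 = 3*34 + 4
34 = 8*4 + 2
4 = 2*2 + 0
gcd = 2 and 2 | 2, so solutions exist. Divide through by 2: 17x ≡ 1 (mod 53).
Now find 17⁻¹ mod 53:
53 = 3·17 + 2
17 = 8·2 + 1
2 = 2·1 + 0
Back-substitute:
1 = 17 − 8·2
1 = −8·53 + 25·17
So 17⁻¹ ≡ 25 (mod 53).
Then x ≡ 25·1 ≡ 25 (mod 53); the smallest non-negative solution is x = 25.

25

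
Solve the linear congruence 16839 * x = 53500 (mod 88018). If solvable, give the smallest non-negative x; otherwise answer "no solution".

First find gcd(16839, 88018):
88018 = 5·16839 + 3823
16839 = 4·3823 + 1547
3823 = 2·1547 + 729
1547 = 2·729 + 89
729 = 8·89 + 17
89 = 5·17 + 4
17 = 4·4 + 1
4 = 4·1 + 0
gcd = 1, so a unique solution mod 88018 exists.
Back-substitute for the Bézout coefficients:
1 = 17 − 4·4
1 = −4·89 + 21·17
1 = 21·729 − 172·89
1 = −172·1547 + 365·729
1 = 365·3823 − 902·1547
1 = −902·16839 + 3973·3823
1 = 3973·88018 − 20767·16839
So 16839·(-20767) ≡ 1 (mod 88018), giving 16839⁻¹ ≡ 67251.
x ≡ 16839⁻¹·53500 ≡ 67251·53500 ≡ 16714 (mod 88018).

16714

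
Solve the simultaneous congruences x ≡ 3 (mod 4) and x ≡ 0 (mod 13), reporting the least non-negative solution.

39

Write x = 3 + 4·k. Then 4·k ≡ 0 − 3 ≡ 10 (mod 13).
Need 4⁻¹ mod 13. Extended Euclid on (13, 4):
13 = 3×4 + 1
4 = 4×1 + 0
Back-substitute:
1 = 13 − 3·4
4⁻¹ ≡ 10 (mod 13), so k ≡ 10·10 ≡ 9 (mod 13).
x = 3 + 4·9 = 39.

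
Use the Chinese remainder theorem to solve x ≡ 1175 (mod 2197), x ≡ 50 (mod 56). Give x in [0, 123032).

104434

Write x = 1175 + 2197·k. Then 2197·k ≡ 50 − 1175 ≡ 51 (mod 56).
Need 2197⁻¹ mod 56. Extended Euclid on (56, 13):
56 = 4*13 + 4
13 = 3*4 + 1
4 = 4*1 + 0
Back-substitute:
1 = 13 − 3·4
1 = −3·56 + 13·13
2197⁻¹ ≡ 13 (mod 56), so k ≡ 13·51 ≡ 47 (mod 56).
x = 1175 + 2197·47 = 104434.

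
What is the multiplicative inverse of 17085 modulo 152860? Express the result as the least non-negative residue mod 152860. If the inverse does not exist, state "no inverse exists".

no inverse exists

Euclidean algorithm on 152860, 17085:
152860 = 8·17085 + 16180
17085 = 1·16180 + 905
16180 = 17·905 + 795
905 = 1·795 + 110
795 = 7·110 + 25
110 = 4·25 + 10
25 = 2·10 + 5
10 = 2·5 + 0
Since gcd = 5 > 1, 17085 is not a unit mod 152860.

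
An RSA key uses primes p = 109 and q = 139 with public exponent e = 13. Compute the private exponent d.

2293

φ(n) = (p−1)(q−1) = 108·138 = 14904.
Need d with 13·d ≡ 1 (mod 14904). Apply the extended Euclidean algorithm:
14904 = 1146×13 + 6
13 = 2×6 + 1
6 = 6×1 + 0
Back-substitute:
1 = 13 − 2·6
1 = −2·14904 + 2293·13
So 13·2293 ≡ 1 (mod 14904), hence d = 2293.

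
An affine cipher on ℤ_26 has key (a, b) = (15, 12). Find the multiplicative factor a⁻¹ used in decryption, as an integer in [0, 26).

Run Euclid on (26, 15):
26 = 1·15 + 11
15 = 1·11 + 4
11 = 2·4 + 3
4 = 1·3 + 1
3 = 3·1 + 0
The gcd is 1. Working backward:
1 = 4 − 3
1 = −11 + 3·4
1 = 3·15 − 4·11
1 = −4·26 + 7·15
So 15·7 ≡ 1 (mod 26).

7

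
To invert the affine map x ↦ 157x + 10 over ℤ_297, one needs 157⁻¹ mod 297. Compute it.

Extended Euclidean algorithm:
297 = 1*157 + 140
157 = 1*140 + 17
140 = 8*17 + 4
17 = 4*4 + 1
4 = 4*1 + 0
The gcd is 1. Working backward:
1 = 17 − 4·4
1 = −4·140 + 33·17
1 = 33·157 − 37·140
1 = −37·297 + 70·157
So 157·70 ≡ 1 (mod 297).

70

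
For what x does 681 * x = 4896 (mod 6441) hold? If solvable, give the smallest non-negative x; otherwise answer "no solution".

1180

First find gcd(681, 6441):
6441 = 9·681 + 312
681 = 2·312 + 57
312 = 5·57 + 27
57 = 2·27 + 3
27 = 9·3 + 0
gcd = 3 and 3 | 4896, so solutions exist. Divide through by 3: 227x ≡ 1632 (mod 2147).
Now find 227⁻¹ mod 2147:
2147 = 9*227 + 104
227 = 2*104 + 19
104 = 5*19 + 9
19 = 2*9 + 1
9 = 9*1 + 0
Back-substitute:
1 = 19 − 2·9
1 = −2·104 + 11·19
1 = 11·227 − 24·104
1 = −24·2147 + 227·227
So 227⁻¹ ≡ 227 (mod 2147).
Then x ≡ 227·1632 ≡ 1180 (mod 2147); the smallest non-negative solution is x = 1180.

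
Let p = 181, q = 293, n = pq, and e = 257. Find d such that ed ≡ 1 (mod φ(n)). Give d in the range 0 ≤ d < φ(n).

44993

φ(n) = (p−1)(q−1) = 180·292 = 52560.
Need d with 257·d ≡ 1 (mod 52560). Apply the extended Euclidean algorithm:
52560 = 204·257 + 132
257 = 1·132 + 125
132 = 1·125 + 7
125 = 17·7 + 6
7 = 1·6 + 1
6 = 6·1 + 0
Back-substitute:
1 = 7 − 6
1 = −125 + 18·7
1 = 18·132 − 19·125
1 = −19·257 + 37·132
1 = 37·52560 − 7567·257
So 257·(-7567) ≡ 1 (mod 52560), hence d ≡ -7567 ≡ 44993 (mod 52560).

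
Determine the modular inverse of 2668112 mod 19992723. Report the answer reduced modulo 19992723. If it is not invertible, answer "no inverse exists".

2012294

Extended Euclidean algorithm:
19992723 = 7·2668112 + 1315939
2668112 = 2·1315939 + 36234
1315939 = 36·36234 + 11515
36234 = 3·11515 + 1689
11515 = 6·1689 + 1381
1689 = 1·1381 + 308
1381 = 4·308 + 149
308 = 2·149 + 10
149 = 14·10 + 9
10 = 1·9 + 1
9 = 9·1 + 0
gcd = 1, so the inverse exists. Back-substitute:
1 = 10 − 9
1 = −149 + 15·10
1 = 15·308 − 31·149
1 = −31·1381 + 139·308
1 = 139·1689 − 170·1381
1 = −170·11515 + 1159·1689
1 = 1159·36234 − 3647·11515
1 = −3647·1315939 + 132451·36234
1 = 132451·2668112 − 268549·1315939
1 = −268549·19992723 + 2012294·2668112
So 2668112·2012294 ≡ 1 (mod 19992723).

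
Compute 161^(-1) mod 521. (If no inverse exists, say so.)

Run Euclid on (521, 161):
521 = 3·161 + 38
161 = 4·38 + 9
38 = 4·9 + 2
9 = 4·2 + 1
2 = 2·1 + 0
The gcd is 1. Working backward:
1 = 9 − 4·2
1 = −4·38 + 17·9
1 = 17·161 − 72·38
1 = −72·521 + 233·161
So 161·233 ≡ 1 (mod 521).

233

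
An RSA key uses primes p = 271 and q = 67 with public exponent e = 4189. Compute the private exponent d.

6649

φ(n) = (p−1)(q−1) = 270·66 = 17820.
Need d with 4189·d ≡ 1 (mod 17820). Apply the extended Euclidean algorithm:
17820 = 4·4189 + 1064
4189 = 3·1064 + 997
1064 = 1·997 + 67
997 = 14·67 + 59
67 = 1·59 + 8
59 = 7·8 + 3
8 = 2·3 + 2
3 = 1·2 + 1
2 = 2·1 + 0
Back-substitute:
1 = 3 − 2
1 = −8 + 3·3
1 = 3·59 − 22·8
1 = −22·67 + 25·59
1 = 25·997 − 372·67
1 = −372·1064 + 397·997
1 = 397·4189 − 1563·1064
1 = −1563·17820 + 6649·4189
So 4189·6649 ≡ 1 (mod 17820), hence d = 6649.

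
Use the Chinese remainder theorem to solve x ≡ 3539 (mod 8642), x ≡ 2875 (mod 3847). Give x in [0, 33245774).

Write x = 3539 + 8642·k. Then 8642·k ≡ 2875 − 3539 ≡ 3183 (mod 3847).
Need 8642⁻¹ mod 3847. Extended Euclid on (3847, 948):
3847 = 4*948 + 55
948 = 17*55 + 13
55 = 4*13 + 3
13 = 4*3 + 1
3 = 3*1 + 0
Back-substitute:
1 = 13 − 4·3
1 = −4·55 + 17·13
1 = 17·948 − 293·55
1 = −293·3847 + 1189·948
8642⁻¹ ≡ 1189 (mod 3847), so k ≡ 1189·3183 ≡ 2986 (mod 3847).
x = 3539 + 8642·2986 = 25808551.

25808551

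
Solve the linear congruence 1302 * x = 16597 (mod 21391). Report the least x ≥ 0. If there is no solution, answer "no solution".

First find gcd(1302, 21391):
21391 = 16×1302 + 559
1302 = 2×559 + 184
559 = 3×184 + 7
184 = 26×7 + 2
7 = 3×2 + 1
2 = 2×1 + 0
gcd = 1, so a unique solution mod 21391 exists.
Back-substitute for the Bézout coefficients:
1 = 7 − 3·2
1 = −3·184 + 79·7
1 = 79·559 − 240·184
1 = −240·1302 + 559·559
1 = 559·21391 − 9184·1302
So 1302·(-9184) ≡ 1 (mod 21391), giving 1302⁻¹ ≡ 12207.
x ≡ 1302⁻¹·16597 ≡ 12207·16597 ≡ 5418 (mod 21391).

5418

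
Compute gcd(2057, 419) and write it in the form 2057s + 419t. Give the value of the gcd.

Repeated division:
2057 = 4·419 + 381
419 = 1·381 + 38
381 = 10·38 + 1
38 = 38·1 + 0
gcd(2057, 419) = 1.
Working backward:
1 = 381 − 10·38
1 = −10·419 + 11·381
1 = 11·2057 − 54·419
So 1 = (11)·2057 + (-54)·419.

1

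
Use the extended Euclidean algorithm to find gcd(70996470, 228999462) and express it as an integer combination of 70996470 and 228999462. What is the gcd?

6

Repeated division:
228999462 = 3·70996470 + 16010052
70996470 = 4·16010052 + 6956262
16010052 = 2·6956262 + 2097528
6956262 = 3·2097528 + 663678
2097528 = 3·663678 + 106494
663678 = 6·106494 + 24714
106494 = 4·24714 + 7638
24714 = 3·7638 + 1800
7638 = 4·1800 + 438
1800 = 4·438 + 48
438 = 9·48 + 6
48 = 8·6 + 0
gcd(70996470, 228999462) = 6.
Working backward:
6 = 438 − 9·48
6 = −9·1800 + 37·438
6 = 37·7638 − 157·1800
6 = −157·24714 + 508·7638
6 = 508·106494 − 2189·24714
6 = −2189·663678 + 13642·106494
6 = 13642·2097528 − 43115·663678
6 = −43115·6956262 + 142987·2097528
6 = 142987·16010052 − 329089·6956262
6 = −329089·70996470 + 1459343·16010052
6 = 1459343·228999462 − 4707118·70996470
So 6 = (1459343)·228999462 + (-4707118)·70996470.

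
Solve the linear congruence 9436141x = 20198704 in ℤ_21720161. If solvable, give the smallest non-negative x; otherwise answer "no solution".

18870063

First find gcd(9436141, 21720161):
21720161 = 2·9436141 + 2847879
9436141 = 3·2847879 + 892504
2847879 = 3·892504 + 170367
892504 = 5·170367 + 40669
170367 = 4·40669 + 7691
40669 = 5·7691 + 2214
7691 = 3·2214 + 1049
2214 = 2·1049 + 116
1049 = 9·116 + 5
116 = 23·5 + 1
5 = 5·1 + 0
gcd = 1, so a unique solution mod 21720161 exists.
Back-substitute for the Bézout coefficients:
1 = 116 − 23·5
1 = −23·1049 + 208·116
1 = 208·2214 − 439·1049
1 = −439·7691 + 1525·2214
1 = 1525·40669 − 8064·7691
1 = −8064·170367 + 33781·40669
1 = 33781·892504 − 176969·170367
1 = −176969·2847879 + 564688·892504
1 = 564688·9436141 − 1871033·2847879
1 = −1871033·21720161 + 4306754·9436141
So 9436141·(4306754) ≡ 1 (mod 21720161), giving 9436141⁻¹ ≡ 4306754.
x ≡ 9436141⁻¹·20198704 ≡ 4306754·20198704 ≡ 18870063 (mod 21720161).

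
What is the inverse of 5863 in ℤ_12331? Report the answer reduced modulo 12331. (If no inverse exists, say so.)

no inverse exists

Euclidean algorithm on 12331, 5863:
12331 = 2×5863 + 605
5863 = 9×605 + 418
605 = 1×418 + 187
418 = 2×187 + 44
187 = 4×44 + 11
44 = 4×11 + 0
gcd(5863, 12331) = 11 ≠ 1, so 5863 has no multiplicative inverse modulo 12331.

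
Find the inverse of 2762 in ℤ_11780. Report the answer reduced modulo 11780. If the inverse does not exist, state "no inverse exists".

no inverse exists

Compute gcd(2762, 11780):
11780 = 4×2762 + 732
2762 = 3×732 + 566
732 = 1×566 + 166
566 = 3×166 + 68
166 = 2×68 + 30
68 = 2×30 + 8
30 = 3×8 + 6
8 = 1×6 + 2
6 = 3×2 + 0
gcd(2762, 11780) = 2 ≠ 1, so 2762 has no multiplicative inverse modulo 11780.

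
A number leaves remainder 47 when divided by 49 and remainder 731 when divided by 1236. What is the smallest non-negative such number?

22979

Write x = 47 + 49·k. Then 49·k ≡ 731 − 47 ≡ 684 (mod 1236).
Need 49⁻¹ mod 1236. Extended Euclid on (1236, 49):
1236 = 25*49 + 11
49 = 4*11 + 5
11 = 2*5 + 1
5 = 5*1 + 0
Back-substitute:
1 = 11 − 2·5
1 = −2·49 + 9·11
1 = 9·1236 − 227·49
49⁻¹ ≡ 1009 (mod 1236), so k ≡ 1009·684 ≡ 468 (mod 1236).
x = 47 + 49·468 = 22979.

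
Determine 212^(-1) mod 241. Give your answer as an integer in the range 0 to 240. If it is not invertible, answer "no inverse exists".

Apply the Euclidean algorithm to 241 and 212:
241 = 1*212 + 29
212 = 7*29 + 9
29 = 3*9 + 2
9 = 4*2 + 1
2 = 2*1 + 0
The gcd is 1. Working backward:
1 = 9 − 4·2
1 = −4·29 + 13·9
1 = 13·212 − 95·29
1 = −95·241 + 108·212
So 212·108 ≡ 1 (mod 241).

108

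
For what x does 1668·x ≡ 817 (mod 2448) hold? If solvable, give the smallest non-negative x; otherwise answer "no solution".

gcd(1668, 2448):
2448 = 1·1668 + 780
1668 = 2·780 + 108
780 = 7·108 + 24
108 = 4·24 + 12
24 = 2·12 + 0
gcd = 12, but 12 ∤ 817, so the congruence has no solution.

no solution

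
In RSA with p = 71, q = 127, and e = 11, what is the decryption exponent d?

4811

φ(n) = (p−1)(q−1) = 70·126 = 8820.
Need d with 11·d ≡ 1 (mod 8820). Apply the extended Euclidean algorithm:
8820 = 801*11 + 9
11 = 1*9 + 2
9 = 4*2 + 1
2 = 2*1 + 0
Back-substitute:
1 = 9 − 4·2
1 = −4·11 + 5·9
1 = 5·8820 − 4009·11
So 11·(-4009) ≡ 1 (mod 8820), hence d ≡ -4009 ≡ 4811 (mod 8820).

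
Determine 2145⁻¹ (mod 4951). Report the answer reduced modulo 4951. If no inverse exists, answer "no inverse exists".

Apply the Euclidean algorithm to 4951 and 2145:
4951 = 2·2145 + 661
2145 = 3·661 + 162
661 = 4·162 + 13
162 = 12·13 + 6
13 = 2·6 + 1
6 = 6·1 + 0
Since gcd(2145, 4951) = 1, back-substitute to write 1 as a combination:
1 = 13 − 2·6
1 = −2·162 + 25·13
1 = 25·661 − 102·162
1 = −102·2145 + 331·661
1 = 331·4951 − 764·2145
So 2145·(-764) ≡ 1 (mod 4951), and -764 ≡ 4187 (mod 4951).

4187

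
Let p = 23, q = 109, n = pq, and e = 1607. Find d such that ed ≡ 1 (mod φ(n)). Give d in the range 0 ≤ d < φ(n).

φ(n) = (p−1)(q−1) = 22·108 = 2376.
Need d with 1607·d ≡ 1 (mod 2376). Apply the extended Euclidean algorithm:
2376 = 1·1607 + 769
1607 = 2·769 + 69
769 = 11·69 + 10
69 = 6·10 + 9
10 = 1·9 + 1
9 = 9·1 + 0
Back-substitute:
1 = 10 − 9
1 = −69 + 7·10
1 = 7·769 − 78·69
1 = −78·1607 + 163·769
1 = 163·2376 − 241·1607
So 1607·(-241) ≡ 1 (mod 2376), hence d ≡ -241 ≡ 2135 (mod 2376).

2135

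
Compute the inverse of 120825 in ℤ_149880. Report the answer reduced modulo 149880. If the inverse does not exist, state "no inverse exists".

no inverse exists

Compute gcd(120825, 149880):
149880 = 1*120825 + 29055
120825 = 4*29055 + 4605
29055 = 6*4605 + 1425
4605 = 3*1425 + 330
1425 = 4*330 + 105
330 = 3*105 + 15
105 = 7*15 + 0
Since gcd = 15 > 1, 120825 is not a unit mod 149880.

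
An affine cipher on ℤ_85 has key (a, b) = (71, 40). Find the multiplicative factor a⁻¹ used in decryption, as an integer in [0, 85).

6

Apply the Euclidean algorithm to 85 and 71:
85 = 1*71 + 14
71 = 5*14 + 1
14 = 14*1 + 0
The gcd is 1. Working backward:
1 = 71 − 5·14
1 = −5·85 + 6·71
So 71·6 ≡ 1 (mod 85).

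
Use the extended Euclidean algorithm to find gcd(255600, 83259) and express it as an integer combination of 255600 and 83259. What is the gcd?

9

Apply Euclid's algorithm to 255600 and 83259:
255600 = 3×83259 + 5823
83259 = 14×5823 + 1737
5823 = 3×1737 + 612
1737 = 2×612 + 513
612 = 1×513 + 99
513 = 5×99 + 18
99 = 5×18 + 9
18 = 2×9 + 0
gcd(255600, 83259) = 9.
Working backward:
9 = 99 − 5·18
9 = −5·513 + 26·99
9 = 26·612 − 31·513
9 = −31·1737 + 88·612
9 = 88·5823 − 295·1737
9 = −295·83259 + 4218·5823
9 = 4218·255600 − 12949·83259
So 9 = (4218)·255600 + (-12949)·83259.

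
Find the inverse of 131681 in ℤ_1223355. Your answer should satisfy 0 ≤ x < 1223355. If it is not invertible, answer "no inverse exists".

gcd(1223355, 131681) by repeated division:
1223355 = 9·131681 + 38226
131681 = 3·38226 + 17003
38226 = 2·17003 + 4220
17003 = 4·4220 + 123
4220 = 34·123 + 38
123 = 3·38 + 9
38 = 4·9 + 2
9 = 4·2 + 1
2 = 2·1 + 0
gcd = 1, so the inverse exists. Back-substitute:
1 = 9 − 4·2
1 = −4·38 + 17·9
1 = 17·123 − 55·38
1 = −55·4220 + 1887·123
1 = 1887·17003 − 7603·4220
1 = −7603·38226 + 17093·17003
1 = 17093·131681 − 58882·38226
1 = −58882·1223355 + 547031·131681
So 131681·547031 ≡ 1 (mod 1223355).

547031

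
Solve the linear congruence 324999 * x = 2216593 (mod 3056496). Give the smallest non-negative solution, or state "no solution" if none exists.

no solution

gcd(324999, 3056496):
3056496 = 9×324999 + 131505
324999 = 2×131505 + 61989
131505 = 2×61989 + 7527
61989 = 8×7527 + 1773
7527 = 4×1773 + 435
1773 = 4×435 + 33
435 = 13×33 + 6
33 = 5×6 + 3
6 = 2×3 + 0
gcd = 3, but 3 ∤ 2216593, so the congruence has no solution.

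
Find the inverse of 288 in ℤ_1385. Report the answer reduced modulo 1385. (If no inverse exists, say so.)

Apply the Euclidean algorithm to 1385 and 288:
1385 = 4·288 + 233
288 = 1·233 + 55
233 = 4·55 + 13
55 = 4·13 + 3
13 = 4·3 + 1
3 = 3·1 + 0
gcd = 1, so the inverse exists. Back-substitute:
1 = 13 − 4·3
1 = −4·55 + 17·13
1 = 17·233 − 72·55
1 = −72·288 + 89·233
1 = 89·1385 − 428·288
Hence 288⁻¹ ≡ -428 ≡ 957 (mod 1385).

957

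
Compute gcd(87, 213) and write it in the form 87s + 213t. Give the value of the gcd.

3

Euclidean algorithm:
213 = 2·87 + 39
87 = 2·39 + 9
39 = 4·9 + 3
9 = 3·3 + 0
gcd(87, 213) = 3.
Back-substituting:
3 = 39 − 4·9
3 = −4·87 + 9·39
3 = 9·213 − 22·87
So 3 = (9)·213 + (-22)·87.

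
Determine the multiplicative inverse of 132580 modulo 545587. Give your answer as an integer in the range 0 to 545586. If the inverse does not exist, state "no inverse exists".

Compute gcd(132580, 545587):
545587 = 4×132580 + 15267
132580 = 8×15267 + 10444
15267 = 1×10444 + 4823
10444 = 2×4823 + 798
4823 = 6×798 + 35
798 = 22×35 + 28
35 = 1×28 + 7
28 = 4×7 + 0
gcd(132580, 545587) = 7 ≠ 1, so 132580 has no multiplicative inverse modulo 545587.

no inverse exists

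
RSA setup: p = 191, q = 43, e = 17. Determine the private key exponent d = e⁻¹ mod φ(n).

φ(n) = (p−1)(q−1) = 190·42 = 7980.
Need d with 17·d ≡ 1 (mod 7980). Apply the extended Euclidean algorithm:
7980 = 469*17 + 7
17 = 2*7 + 3
7 = 2*3 + 1
3 = 3*1 + 0
Back-substitute:
1 = 7 − 2·3
1 = −2·17 + 5·7
1 = 5·7980 − 2347·17
So 17·(-2347) ≡ 1 (mod 7980), hence d ≡ -2347 ≡ 5633 (mod 7980).

5633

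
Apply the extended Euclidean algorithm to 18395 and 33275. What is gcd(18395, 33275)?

Repeated division:
33275 = 1×18395 + 14880
18395 = 1×14880 + 3515
14880 = 4×3515 + 820
3515 = 4×820 + 235
820 = 3×235 + 115
235 = 2×115 + 5
115 = 23×5 + 0
gcd(18395, 33275) = 5.
Express as a combination:
5 = 235 − 2·115
5 = −2·820 + 7·235
5 = 7·3515 − 30·820
5 = −30·14880 + 127·3515
5 = 127·18395 − 157·14880
5 = −157·33275 + 284·18395
So 5 = (-157)·33275 + (284)·18395.

5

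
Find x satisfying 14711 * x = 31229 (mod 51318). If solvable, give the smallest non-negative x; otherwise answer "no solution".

12229

First find gcd(14711, 51318):
51318 = 3*14711 + 7185
14711 = 2*7185 + 341
7185 = 21*341 + 24
341 = 14*24 + 5
24 = 4*5 + 4
5 = 1*4 + 1
4 = 4*1 + 0
gcd = 1, so a unique solution mod 51318 exists.
Back-substitute for the Bézout coefficients:
1 = 5 − 4
1 = −24 + 5·5
1 = 5·341 − 71·24
1 = −71·7185 + 1496·341
1 = 1496·14711 − 3063·7185
1 = −3063·51318 + 10685·14711
So 14711·(10685) ≡ 1 (mod 51318), giving 14711⁻¹ ≡ 10685.
x ≡ 14711⁻¹·31229 ≡ 10685·31229 ≡ 12229 (mod 51318).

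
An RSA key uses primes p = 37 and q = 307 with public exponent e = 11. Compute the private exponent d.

φ(n) = (p−1)(q−1) = 36·306 = 11016.
Need d with 11·d ≡ 1 (mod 11016). Apply the extended Euclidean algorithm:
11016 = 1001*11 + 5
11 = 2*5 + 1
5 = 5*1 + 0
Back-substitute:
1 = 11 − 2·5
1 = −2·11016 + 2003·11
So 11·2003 ≡ 1 (mod 11016), hence d = 2003.

2003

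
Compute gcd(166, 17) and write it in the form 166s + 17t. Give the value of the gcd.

1

Apply Euclid's algorithm to 166 and 17:
166 = 9×17 + 13
17 = 1×13 + 4
13 = 3×4 + 1
4 = 4×1 + 0
gcd(166, 17) = 1.
Back-substituting:
1 = 13 − 3·4
1 = −3·17 + 4·13
1 = 4·166 − 39·17
So 1 = (4)·166 + (-39)·17.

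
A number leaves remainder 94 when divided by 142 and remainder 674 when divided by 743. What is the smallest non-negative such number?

67544

Write x = 94 + 142·k. Then 142·k ≡ 674 − 94 ≡ 580 (mod 743).
Need 142⁻¹ mod 743. Extended Euclid on (743, 142):
743 = 5×142 + 33
142 = 4×33 + 10
33 = 3×10 + 3
10 = 3×3 + 1
3 = 3×1 + 0
Back-substitute:
1 = 10 − 3·3
1 = −3·33 + 10·10
1 = 10·142 − 43·33
1 = −43·743 + 225·142
142⁻¹ ≡ 225 (mod 743), so k ≡ 225·580 ≡ 475 (mod 743).
x = 94 + 142·475 = 67544.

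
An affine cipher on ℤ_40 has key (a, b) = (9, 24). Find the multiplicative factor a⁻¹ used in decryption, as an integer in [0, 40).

Run Euclid on (40, 9):
40 = 4·9 + 4
9 = 2·4 + 1
4 = 4·1 + 0
gcd = 1, so the inverse exists. Back-substitute:
1 = 9 − 2·4
1 = −2·40 + 9·9
So 9·9 ≡ 1 (mod 40).

9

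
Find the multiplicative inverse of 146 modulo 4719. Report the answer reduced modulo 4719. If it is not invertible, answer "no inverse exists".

1907

Extended Euclidean algorithm:
4719 = 32×146 + 47
146 = 3×47 + 5
47 = 9×5 + 2
5 = 2×2 + 1
2 = 2×1 + 0
gcd = 1, so the inverse exists. Back-substitute:
1 = 5 − 2·2
1 = −2·47 + 19·5
1 = 19·146 − 59·47
1 = −59·4719 + 1907·146
So 146·1907 ≡ 1 (mod 4719).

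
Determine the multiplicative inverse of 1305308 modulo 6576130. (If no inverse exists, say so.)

no inverse exists

Compute gcd(1305308, 6576130):
6576130 = 5×1305308 + 49590
1305308 = 26×49590 + 15968
49590 = 3×15968 + 1686
15968 = 9×1686 + 794
1686 = 2×794 + 98
794 = 8×98 + 10
98 = 9×10 + 8
10 = 1×8 + 2
8 = 4×2 + 0
gcd(1305308, 6576130) = 2 ≠ 1, so 1305308 has no multiplicative inverse modulo 6576130.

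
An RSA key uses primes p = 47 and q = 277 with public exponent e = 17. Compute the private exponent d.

φ(n) = (p−1)(q−1) = 46·276 = 12696.
Need d with 17·d ≡ 1 (mod 12696). Apply the extended Euclidean algorithm:
12696 = 746·17 + 14
17 = 1·14 + 3
14 = 4·3 + 2
3 = 1·2 + 1
2 = 2·1 + 0
Back-substitute:
1 = 3 − 2
1 = −14 + 5·3
1 = 5·17 − 6·14
1 = −6·12696 + 4481·17
So 17·4481 ≡ 1 (mod 12696), hence d = 4481.

4481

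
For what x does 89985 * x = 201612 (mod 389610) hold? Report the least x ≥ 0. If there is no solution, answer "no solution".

gcd(89985, 389610):
389610 = 4*89985 + 29670
89985 = 3*29670 + 975
29670 = 30*975 + 420
975 = 2*420 + 135
420 = 3*135 + 15
135 = 9*15 + 0
gcd = 15, but 15 ∤ 201612, so the congruence has no solution.

no solution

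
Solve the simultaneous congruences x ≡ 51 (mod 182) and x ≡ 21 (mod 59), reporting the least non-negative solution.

9697

Write x = 51 + 182·k. Then 182·k ≡ 21 − 51 ≡ 29 (mod 59).
Need 182⁻¹ mod 59. Extended Euclid on (59, 5):
59 = 11·5 + 4
5 = 1·4 + 1
4 = 4·1 + 0
Back-substitute:
1 = 5 − 4
1 = −59 + 12·5
182⁻¹ ≡ 12 (mod 59), so k ≡ 12·29 ≡ 53 (mod 59).
x = 51 + 182·53 = 9697.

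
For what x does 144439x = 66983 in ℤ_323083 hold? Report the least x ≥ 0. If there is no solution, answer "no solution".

First find gcd(144439, 323083):
323083 = 2*144439 + 34205
144439 = 4*34205 + 7619
34205 = 4*7619 + 3729
7619 = 2*3729 + 161
3729 = 23*161 + 26
161 = 6*26 + 5
26 = 5*5 + 1
5 = 5*1 + 0
gcd = 1, so a unique solution mod 323083 exists.
Back-substitute for the Bézout coefficients:
1 = 26 − 5·5
1 = −5·161 + 31·26
1 = 31·3729 − 718·161
1 = −718·7619 + 1467·3729
1 = 1467·34205 − 6586·7619
1 = −6586·144439 + 27811·34205
1 = 27811·323083 − 62208·144439
So 144439·(-62208) ≡ 1 (mod 323083), giving 144439⁻¹ ≡ 260875.
x ≡ 144439⁻¹·66983 ≡ 260875·66983 ≡ 246070 (mod 323083).

246070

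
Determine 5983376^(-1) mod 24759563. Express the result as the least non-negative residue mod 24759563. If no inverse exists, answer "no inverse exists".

Extended Euclidean algorithm:
24759563 = 4·5983376 + 826059
5983376 = 7·826059 + 200963
826059 = 4·200963 + 22207
200963 = 9·22207 + 1100
22207 = 20·1100 + 207
1100 = 5·207 + 65
207 = 3·65 + 12
65 = 5·12 + 5
12 = 2·5 + 2
5 = 2·2 + 1
2 = 2·1 + 0
Since gcd(5983376, 24759563) = 1, back-substitute to write 1 as a combination:
1 = 5 − 2·2
1 = −2·12 + 5·5
1 = 5·65 − 27·12
1 = −27·207 + 86·65
1 = 86·1100 − 457·207
1 = −457·22207 + 9226·1100
1 = 9226·200963 − 83491·22207
1 = −83491·826059 + 343190·200963
1 = 343190·5983376 − 2485821·826059
1 = −2485821·24759563 + 10286474·5983376
So 5983376·10286474 ≡ 1 (mod 24759563).

10286474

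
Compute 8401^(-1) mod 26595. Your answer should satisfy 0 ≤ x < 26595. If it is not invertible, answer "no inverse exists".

Apply the Euclidean algorithm to 26595 and 8401:
26595 = 3×8401 + 1392
8401 = 6×1392 + 49
1392 = 28×49 + 20
49 = 2×20 + 9
20 = 2×9 + 2
9 = 4×2 + 1
2 = 2×1 + 0
gcd = 1, so the inverse exists. Back-substitute:
1 = 9 − 4·2
1 = −4·20 + 9·9
1 = 9·49 − 22·20
1 = −22·1392 + 625·49
1 = 625·8401 − 3772·1392
1 = −3772·26595 + 11941·8401
So 8401·11941 ≡ 1 (mod 26595).

11941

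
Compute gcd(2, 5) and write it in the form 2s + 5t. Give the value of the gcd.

1

Repeated division:
5 = 2·2 + 1
2 = 2·1 + 0
gcd(2, 5) = 1.
Back-substituting:
1 = 5 − 2·2
So 1 = (1)·5 + (-2)·2.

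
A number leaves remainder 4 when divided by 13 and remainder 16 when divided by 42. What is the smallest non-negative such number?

Write x = 4 + 13·k. Then 13·k ≡ 16 − 4 ≡ 12 (mod 42).
Need 13⁻¹ mod 42. Extended Euclid on (42, 13):
42 = 3·13 + 3
13 = 4·3 + 1
3 = 3·1 + 0
Back-substitute:
1 = 13 − 4·3
1 = −4·42 + 13·13
13⁻¹ ≡ 13 (mod 42), so k ≡ 13·12 ≡ 30 (mod 42).
x = 4 + 13·30 = 394.

394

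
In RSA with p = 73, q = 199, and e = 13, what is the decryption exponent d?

φ(n) = (p−1)(q−1) = 72·198 = 14256.
Need d with 13·d ≡ 1 (mod 14256). Apply the extended Euclidean algorithm:
14256 = 1096·13 + 8
13 = 1·8 + 5
8 = 1·5 + 3
5 = 1·3 + 2
3 = 1·2 + 1
2 = 2·1 + 0
Back-substitute:
1 = 3 − 2
1 = −5 + 2·3
1 = 2·8 − 3·5
1 = −3·13 + 5·8
1 = 5·14256 − 5483·13
So 13·(-5483) ≡ 1 (mod 14256), hence d ≡ -5483 ≡ 8773 (mod 14256).

8773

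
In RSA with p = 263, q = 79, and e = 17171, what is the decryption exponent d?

φ(n) = (p−1)(q−1) = 262·78 = 20436.
Need d with 17171·d ≡ 1 (mod 20436). Apply the extended Euclidean algorithm:
20436 = 1×17171 + 3265
17171 = 5×3265 + 846
3265 = 3×846 + 727
846 = 1×727 + 119
727 = 6×119 + 13
119 = 9×13 + 2
13 = 6×2 + 1
2 = 2×1 + 0
Back-substitute:
1 = 13 − 6·2
1 = −6·119 + 55·13
1 = 55·727 − 336·119
1 = −336·846 + 391·727
1 = 391·3265 − 1509·846
1 = −1509·17171 + 7936·3265
1 = 7936·20436 − 9445·17171
So 17171·(-9445) ≡ 1 (mod 20436), hence d ≡ -9445 ≡ 10991 (mod 20436).

10991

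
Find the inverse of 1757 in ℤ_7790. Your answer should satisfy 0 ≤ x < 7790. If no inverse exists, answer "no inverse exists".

6553

Run Euclid on (7790, 1757):
7790 = 4·1757 + 762
1757 = 2·762 + 233
762 = 3·233 + 63
233 = 3·63 + 44
63 = 1·44 + 19
44 = 2·19 + 6
19 = 3·6 + 1
6 = 6·1 + 0
gcd = 1, so the inverse exists. Back-substitute:
1 = 19 − 3·6
1 = −3·44 + 7·19
1 = 7·63 − 10·44
1 = −10·233 + 37·63
1 = 37·762 − 121·233
1 = −121·1757 + 279·762
1 = 279·7790 − 1237·1757
Thus 1757·(-1237) ≡ 1 (mod 7790); reducing, -1237 mod 7790 = 6553.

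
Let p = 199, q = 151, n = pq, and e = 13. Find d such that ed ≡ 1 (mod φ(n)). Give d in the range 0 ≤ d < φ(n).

18277

φ(n) = (p−1)(q−1) = 198·150 = 29700.
Need d with 13·d ≡ 1 (mod 29700). Apply the extended Euclidean algorithm:
29700 = 2284·13 + 8
13 = 1·8 + 5
8 = 1·5 + 3
5 = 1·3 + 2
3 = 1·2 + 1
2 = 2·1 + 0
Back-substitute:
1 = 3 − 2
1 = −5 + 2·3
1 = 2·8 − 3·5
1 = −3·13 + 5·8
1 = 5·29700 − 11423·13
So 13·(-11423) ≡ 1 (mod 29700), hence d ≡ -11423 ≡ 18277 (mod 29700).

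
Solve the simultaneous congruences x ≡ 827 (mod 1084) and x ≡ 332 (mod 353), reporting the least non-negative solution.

Write x = 827 + 1084·k. Then 1084·k ≡ 332 − 827 ≡ 211 (mod 353).
Need 1084⁻¹ mod 353. Extended Euclid on (353, 25):
353 = 14*25 + 3
25 = 8*3 + 1
3 = 3*1 + 0
Back-substitute:
1 = 25 − 8·3
1 = −8·353 + 113·25
1084⁻¹ ≡ 113 (mod 353), so k ≡ 113·211 ≡ 192 (mod 353).
x = 827 + 1084·192 = 208955.

208955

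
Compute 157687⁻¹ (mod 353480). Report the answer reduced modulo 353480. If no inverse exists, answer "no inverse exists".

gcd(353480, 157687) by repeated division:
353480 = 2×157687 + 38106
157687 = 4×38106 + 5263
38106 = 7×5263 + 1265
5263 = 4×1265 + 203
1265 = 6×203 + 47
203 = 4×47 + 15
47 = 3×15 + 2
15 = 7×2 + 1
2 = 2×1 + 0
The gcd is 1. Working backward:
1 = 15 − 7·2
1 = −7·47 + 22·15
1 = 22·203 − 95·47
1 = −95·1265 + 592·203
1 = 592·5263 − 2463·1265
1 = −2463·38106 + 17833·5263
1 = 17833·157687 − 73795·38106
1 = −73795·353480 + 165423·157687
So 157687·165423 ≡ 1 (mod 353480).

165423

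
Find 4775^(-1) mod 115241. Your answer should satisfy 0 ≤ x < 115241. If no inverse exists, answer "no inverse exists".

gcd(115241, 4775) by repeated division:
115241 = 24·4775 + 641
4775 = 7·641 + 288
641 = 2·288 + 65
288 = 4·65 + 28
65 = 2·28 + 9
28 = 3·9 + 1
9 = 9·1 + 0
The gcd is 1. Working backward:
1 = 28 − 3·9
1 = −3·65 + 7·28
1 = 7·288 − 31·65
1 = −31·641 + 69·288
1 = 69·4775 − 514·641
1 = −514·115241 + 12405·4775
So 4775·12405 ≡ 1 (mod 115241).

12405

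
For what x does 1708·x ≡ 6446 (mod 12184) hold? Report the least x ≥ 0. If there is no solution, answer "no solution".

no solution

gcd(1708, 12184):
12184 = 7×1708 + 228
1708 = 7×228 + 112
228 = 2×112 + 4
112 = 28×4 + 0
gcd = 4, but 4 ∤ 6446, so the congruence has no solution.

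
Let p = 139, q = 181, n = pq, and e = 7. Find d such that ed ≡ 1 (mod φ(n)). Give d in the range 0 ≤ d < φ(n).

φ(n) = (p−1)(q−1) = 138·180 = 24840.
Need d with 7·d ≡ 1 (mod 24840). Apply the extended Euclidean algorithm:
24840 = 3548·7 + 4
7 = 1·4 + 3
4 = 1·3 + 1
3 = 3·1 + 0
Back-substitute:
1 = 4 − 3
1 = −7 + 2·4
1 = 2·24840 − 7097·7
So 7·(-7097) ≡ 1 (mod 24840), hence d ≡ -7097 ≡ 17743 (mod 24840).

17743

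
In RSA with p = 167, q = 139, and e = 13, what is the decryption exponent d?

10573

φ(n) = (p−1)(q−1) = 166·138 = 22908.
Need d with 13·d ≡ 1 (mod 22908). Apply the extended Euclidean algorithm:
22908 = 1762·13 + 2
13 = 6·2 + 1
2 = 2·1 + 0
Back-substitute:
1 = 13 − 6·2
1 = −6·22908 + 10573·13
So 13·10573 ≡ 1 (mod 22908), hence d = 10573.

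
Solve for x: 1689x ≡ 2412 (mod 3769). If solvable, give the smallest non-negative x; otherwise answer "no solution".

First find gcd(1689, 3769):
3769 = 2·1689 + 391
1689 = 4·391 + 125
391 = 3·125 + 16
125 = 7·16 + 13
16 = 1·13 + 3
13 = 4·3 + 1
3 = 3·1 + 0
gcd = 1, so a unique solution mod 3769 exists.
Back-substitute for the Bézout coefficients:
1 = 13 − 4·3
1 = −4·16 + 5·13
1 = 5·125 − 39·16
1 = −39·391 + 122·125
1 = 122·1689 − 527·391
1 = −527·3769 + 1176·1689
So 1689·(1176) ≡ 1 (mod 3769), giving 1689⁻¹ ≡ 1176.
x ≡ 1689⁻¹·2412 ≡ 1176·2412 ≡ 2224 (mod 3769).

2224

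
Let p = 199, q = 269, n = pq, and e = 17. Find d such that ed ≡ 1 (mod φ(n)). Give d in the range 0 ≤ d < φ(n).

37457

φ(n) = (p−1)(q−1) = 198·268 = 53064.
Need d with 17·d ≡ 1 (mod 53064). Apply the extended Euclidean algorithm:
53064 = 3121·17 + 7
17 = 2·7 + 3
7 = 2·3 + 1
3 = 3·1 + 0
Back-substitute:
1 = 7 − 2·3
1 = −2·17 + 5·7
1 = 5·53064 − 15607·17
So 17·(-15607) ≡ 1 (mod 53064), hence d ≡ -15607 ≡ 37457 (mod 53064).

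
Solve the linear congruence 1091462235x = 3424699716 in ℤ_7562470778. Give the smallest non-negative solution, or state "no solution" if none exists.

First find gcd(1091462235, 7562470778):
7562470778 = 6×1091462235 + 1013697368
1091462235 = 1×1013697368 + 77764867
1013697368 = 13×77764867 + 2754097
77764867 = 28×2754097 + 650151
2754097 = 4×650151 + 153493
650151 = 4×153493 + 36179
153493 = 4×36179 + 8777
36179 = 4×8777 + 1071
8777 = 8×1071 + 209
1071 = 5×209 + 26
209 = 8×26 + 1
26 = 26×1 + 0
gcd = 1, so a unique solution mod 7562470778 exists.
Back-substitute for the Bézout coefficients:
1 = 209 − 8·26
1 = −8·1071 + 41·209
1 = 41·8777 − 336·1071
1 = −336·36179 + 1385·8777
1 = 1385·153493 − 5876·36179
1 = −5876·650151 + 24889·153493
1 = 24889·2754097 − 105432·650151
1 = −105432·77764867 + 2976985·2754097
1 = 2976985·1013697368 − 38806237·77764867
1 = −38806237·1091462235 + 41783222·1013697368
1 = 41783222·7562470778 − 289505569·1091462235
So 1091462235·(-289505569) ≡ 1 (mod 7562470778), giving 1091462235⁻¹ ≡ 7272965209.
x ≡ 1091462235⁻¹·3424699716 ≡ 7272965209·3424699716 ≡ 7133709914 (mod 7562470778).

7133709914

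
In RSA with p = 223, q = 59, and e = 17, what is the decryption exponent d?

φ(n) = (p−1)(q−1) = 222·58 = 12876.
Need d with 17·d ≡ 1 (mod 12876). Apply the extended Euclidean algorithm:
12876 = 757×17 + 7
17 = 2×7 + 3
7 = 2×3 + 1
3 = 3×1 + 0
Back-substitute:
1 = 7 − 2·3
1 = −2·17 + 5·7
1 = 5·12876 − 3787·17
So 17·(-3787) ≡ 1 (mod 12876), hence d ≡ -3787 ≡ 9089 (mod 12876).

9089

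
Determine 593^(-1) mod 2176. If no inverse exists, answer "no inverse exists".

433

Run Euclid on (2176, 593):
2176 = 3×593 + 397
593 = 1×397 + 196
397 = 2×196 + 5
196 = 39×5 + 1
5 = 5×1 + 0
Since gcd(593, 2176) = 1, back-substitute to write 1 as a combination:
1 = 196 − 39·5
1 = −39·397 + 79·196
1 = 79·593 − 118·397
1 = −118·2176 + 433·593
So 593·433 ≡ 1 (mod 2176).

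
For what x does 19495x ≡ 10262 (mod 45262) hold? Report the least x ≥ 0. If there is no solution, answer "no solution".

4572

First find gcd(19495, 45262):
45262 = 2*19495 + 6272
19495 = 3*6272 + 679
6272 = 9*679 + 161
679 = 4*161 + 35
161 = 4*35 + 21
35 = 1*21 + 14
21 = 1*14 + 7
14 = 2*7 + 0
gcd = 7 and 7 | 10262, so solutions exist. Divide through by 7: 2785x ≡ 1466 (mod 6466).
Now find 2785⁻¹ mod 6466:
6466 = 2·2785 + 896
2785 = 3·896 + 97
896 = 9·97 + 23
97 = 4·23 + 5
23 = 4·5 + 3
5 = 1·3 + 2
3 = 1·2 + 1
2 = 2·1 + 0
Back-substitute:
1 = 3 − 2
1 = −5 + 2·3
1 = 2·23 − 9·5
1 = −9·97 + 38·23
1 = 38·896 − 351·97
1 = −351·2785 + 1091·896
1 = 1091·6466 − 2533·2785
So 2785·(-2533) ≡ 1 (mod 6466), i.e. 2785⁻¹ ≡ 3933.
Then x ≡ 3933·1466 ≡ 4572 (mod 6466); the smallest non-negative solution is x = 4572.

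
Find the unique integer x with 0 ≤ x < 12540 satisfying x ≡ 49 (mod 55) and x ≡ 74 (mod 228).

Write x = 49 + 55·k. Then 55·k ≡ 74 − 49 ≡ 25 (mod 228).
Need 55⁻¹ mod 228. Extended Euclid on (228, 55):
228 = 4·55 + 8
55 = 6·8 + 7
8 = 1·7 + 1
7 = 7·1 + 0
Back-substitute:
1 = 8 − 7
1 = −55 + 7·8
1 = 7·228 − 29·55
55⁻¹ ≡ 199 (mod 228), so k ≡ 199·25 ≡ 187 (mod 228).
x = 49 + 55·187 = 10334.

10334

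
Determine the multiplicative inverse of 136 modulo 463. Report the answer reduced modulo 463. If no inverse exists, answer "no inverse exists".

303

Extended Euclidean algorithm:
463 = 3·136 + 55
136 = 2·55 + 26
55 = 2·26 + 3
26 = 8·3 + 2
3 = 1·2 + 1
2 = 2·1 + 0
gcd = 1, so the inverse exists. Back-substitute:
1 = 3 − 2
1 = −26 + 9·3
1 = 9·55 − 19·26
1 = −19·136 + 47·55
1 = 47·463 − 160·136
Hence 136⁻¹ ≡ -160 ≡ 303 (mod 463).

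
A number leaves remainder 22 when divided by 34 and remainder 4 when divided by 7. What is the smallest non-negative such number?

Write x = 22 + 34·k. Then 34·k ≡ 4 − 22 ≡ 3 (mod 7).
Need 34⁻¹ mod 7. Extended Euclid on (7, 6):
7 = 1×6 + 1
6 = 6×1 + 0
Back-substitute:
1 = 7 − 6
34⁻¹ ≡ 6 (mod 7), so k ≡ 6·3 ≡ 4 (mod 7).
x = 22 + 34·4 = 158.

158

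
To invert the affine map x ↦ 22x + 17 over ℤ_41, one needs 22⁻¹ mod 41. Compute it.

28

Extended Euclidean algorithm:
41 = 1×22 + 19
22 = 1×19 + 3
19 = 6×3 + 1
3 = 3×1 + 0
Since gcd(22, 41) = 1, back-substitute to write 1 as a combination:
1 = 19 − 6·3
1 = −6·22 + 7·19
1 = 7·41 − 13·22
Hence 22⁻¹ ≡ -13 ≡ 28 (mod 41).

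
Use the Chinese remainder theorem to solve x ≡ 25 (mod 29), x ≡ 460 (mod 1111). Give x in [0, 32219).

Write x = 25 + 29·k. Then 29·k ≡ 460 − 25 ≡ 435 (mod 1111).
Need 29⁻¹ mod 1111. Extended Euclid on (1111, 29):
1111 = 38*29 + 9
29 = 3*9 + 2
9 = 4*2 + 1
2 = 2*1 + 0
Back-substitute:
1 = 9 − 4·2
1 = −4·29 + 13·9
1 = 13·1111 − 498·29
29⁻¹ ≡ 613 (mod 1111), so k ≡ 613·435 ≡ 15 (mod 1111).
x = 25 + 29·15 = 460.

460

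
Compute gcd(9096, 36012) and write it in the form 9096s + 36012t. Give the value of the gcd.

Apply Euclid's algorithm to 36012 and 9096:
36012 = 3×9096 + 8724
9096 = 1×8724 + 372
8724 = 23×372 + 168
372 = 2×168 + 36
168 = 4×36 + 24
36 = 1×24 + 12
24 = 2×12 + 0
gcd(9096, 36012) = 12.
Back-substituting:
12 = 36 − 24
12 = −168 + 5·36
12 = 5·372 − 11·168
12 = −11·8724 + 258·372
12 = 258·9096 − 269·8724
12 = −269·36012 + 1065·9096
So 12 = (-269)·36012 + (1065)·9096.

12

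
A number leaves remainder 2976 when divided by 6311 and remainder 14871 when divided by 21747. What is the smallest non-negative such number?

Write x = 2976 + 6311·k. Then 6311·k ≡ 14871 − 2976 ≡ 11895 (mod 21747).
Need 6311⁻¹ mod 21747. Extended Euclid on (21747, 6311):
21747 = 3×6311 + 2814
6311 = 2×2814 + 683
2814 = 4×683 + 82
683 = 8×82 + 27
82 = 3×27 + 1
27 = 27×1 + 0
Back-substitute:
1 = 82 − 3·27
1 = −3·683 + 25·82
1 = 25·2814 − 103·683
1 = −103·6311 + 231·2814
1 = 231·21747 − 796·6311
6311⁻¹ ≡ 20951 (mod 21747), so k ≡ 20951·11895 ≡ 13272 (mod 21747).
x = 2976 + 6311·13272 = 83762568.

83762568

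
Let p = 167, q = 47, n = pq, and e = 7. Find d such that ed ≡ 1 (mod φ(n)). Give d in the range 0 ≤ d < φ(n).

1091

φ(n) = (p−1)(q−1) = 166·46 = 7636.
Need d with 7·d ≡ 1 (mod 7636). Apply the extended Euclidean algorithm:
7636 = 1090·7 + 6
7 = 1·6 + 1
6 = 6·1 + 0
Back-substitute:
1 = 7 − 6
1 = −7636 + 1091·7
So 7·1091 ≡ 1 (mod 7636), hence d = 1091.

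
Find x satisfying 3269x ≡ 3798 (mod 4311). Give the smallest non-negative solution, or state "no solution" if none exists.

First find gcd(3269, 4311):
4311 = 1·3269 + 1042
3269 = 3·1042 + 143
1042 = 7·143 + 41
143 = 3·41 + 20
41 = 2·20 + 1
20 = 20·1 + 0
gcd = 1, so a unique solution mod 4311 exists.
Back-substitute for the Bézout coefficients:
1 = 41 − 2·20
1 = −2·143 + 7·41
1 = 7·1042 − 51·143
1 = −51·3269 + 160·1042
1 = 160·4311 − 211·3269
So 3269·(-211) ≡ 1 (mod 4311), giving 3269⁻¹ ≡ 4100.
x ≡ 3269⁻¹·3798 ≡ 4100·3798 ≡ 468 (mod 4311).

468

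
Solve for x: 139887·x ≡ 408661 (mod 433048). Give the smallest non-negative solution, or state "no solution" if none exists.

37659

First find gcd(139887, 433048):
433048 = 3*139887 + 13387
139887 = 10*13387 + 6017
13387 = 2*6017 + 1353
6017 = 4*1353 + 605
1353 = 2*605 + 143
605 = 4*143 + 33
143 = 4*33 + 11
33 = 3*11 + 0
gcd = 11 and 11 | 408661, so solutions exist. Divide through by 11: 12717x ≡ 37151 (mod 39368).
Now find 12717⁻¹ mod 39368:
39368 = 3×12717 + 1217
12717 = 10×1217 + 547
1217 = 2×547 + 123
547 = 4×123 + 55
123 = 2×55 + 13
55 = 4×13 + 3
13 = 4×3 + 1
3 = 3×1 + 0
Back-substitute:
1 = 13 − 4·3
1 = −4·55 + 17·13
1 = 17·123 − 38·55
1 = −38·547 + 169·123
1 = 169·1217 − 376·547
1 = −376·12717 + 3929·1217
1 = 3929·39368 − 12163·12717
So 12717·(-12163) ≡ 1 (mod 39368), i.e. 12717⁻¹ ≡ 27205.
Then x ≡ 27205·37151 ≡ 37659 (mod 39368); the smallest non-negative solution is x = 37659.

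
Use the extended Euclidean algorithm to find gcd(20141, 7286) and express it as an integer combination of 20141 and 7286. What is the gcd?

1

Repeated division:
20141 = 2×7286 + 5569
7286 = 1×5569 + 1717
5569 = 3×1717 + 418
1717 = 4×418 + 45
418 = 9×45 + 13
45 = 3×13 + 6
13 = 2×6 + 1
6 = 6×1 + 0
gcd(20141, 7286) = 1.
Express as a combination:
1 = 13 − 2·6
1 = −2·45 + 7·13
1 = 7·418 − 65·45
1 = −65·1717 + 267·418
1 = 267·5569 − 866·1717
1 = −866·7286 + 1133·5569
1 = 1133·20141 − 3132·7286
So 1 = (1133)·20141 + (-3132)·7286.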